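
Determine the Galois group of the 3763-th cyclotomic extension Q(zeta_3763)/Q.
|Gal(Q(zeta_3763)/Q)| = phi(3763) = 3640; group ≅ (Z/3763Z)^* ≅ Z/52Z × Z/70Z

The n-th cyclotomic polynomial Φ_3763(x) is the minimal polynomial of zeta_3763 over Q and has degree phi(3763) = 3640. So Q(zeta_3763) is a degree-3640 Galois extension with Galois group (Z/3763Z)^*. By CRT, (Z/3763Z)^* ≅ (Z/53Z)^* × (Z/71Z)^*. Each prime-power unit group is (Z/53Z)^* ≅ Z/52Z; (Z/71Z)^* ≅ Z/70Z. Hence Gal(Q(zeta_3763)/Q) ≅ Z/52Z × Z/70Z.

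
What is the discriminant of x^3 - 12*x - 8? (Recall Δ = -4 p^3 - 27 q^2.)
Δ = 5184

For a depressed cubic x^3 + p x + q the discriminant is Δ = -4 p^3 - 27 q^2 = -4*(-12)^3 - 27*(-8)^2 = 6912 - 1728 = 5184.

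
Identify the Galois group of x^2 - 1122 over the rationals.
Gal(K/Q) = Z/2Z (cyclic of order 2)

x^2 - 1122 is irreducible over Q since 1122 is not a rational square. The splitting field Q(sqrt(1122)) has degree 2 over Q, and its unique nontrivial automorphism is sqrt(1122) ↦ -sqrt(1122). Hence Gal(Q(sqrt(1122))/Q) = Z/2Z.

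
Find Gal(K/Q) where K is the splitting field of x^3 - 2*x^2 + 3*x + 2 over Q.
Gal(K/Q) = S_3 (symmetric group of order 6)

Compute the discriminant of x^3 + (-2)*x^2 + (3)*x + (2): Δ = -332. Since Δ is not a rational square, the Galois group is not contained in A_3; it must be the full S_3 (irreducibility of the cubic rules out anything smaller).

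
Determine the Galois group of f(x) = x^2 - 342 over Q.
Gal(K/Q) = Z/2Z (cyclic of order 2)

x^2 - 342 is irreducible over Q since 342 is not a rational square. The splitting field Q(sqrt(342)) has degree 2 over Q, and its unique nontrivial automorphism is sqrt(342) ↦ -sqrt(342). Hence Gal(Q(sqrt(342))/Q) = Z/2Z.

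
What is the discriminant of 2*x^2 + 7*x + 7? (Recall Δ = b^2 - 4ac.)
Δ = -7

For a quadratic a x^2 + b x + c the discriminant is Δ = b^2 - 4ac = (7)^2 - 4*(2)*(7) = 49 - (56) = -7.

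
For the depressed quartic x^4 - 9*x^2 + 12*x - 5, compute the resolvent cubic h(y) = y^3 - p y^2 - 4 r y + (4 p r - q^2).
h(y) = y^3 + 9*y^2 + 20*y + 36

Identify coefficients: p = -9, q = 12, r = -5.
Plug into h(y) = y^3 - p y^2 - 4 r y + (4 p r - q^2):
  h(y) = y^3 - (-9) y^2 - 4*(-5) y + (4*(-9)*(-5) - (12)^2)
       = y^3 + (9) y^2 + (20) y + (36).
Simplifying: h(y) = y^3 + 9*y^2 + 20*y + 36.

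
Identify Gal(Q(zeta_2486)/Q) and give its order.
|Gal(Q(zeta_2486)/Q)| = phi(2486) = 1120; group ≅ (Z/2486Z)^* ≅ Z/10Z × Z/112Z

The n-th cyclotomic polynomial Φ_2486(x) is the minimal polynomial of zeta_2486 over Q and has degree phi(2486) = 1120. So Q(zeta_2486) is a degree-1120 Galois extension with Galois group (Z/2486Z)^*. By CRT, (Z/2486Z)^* ≅ (Z/2Z)^* × (Z/11Z)^* × (Z/113Z)^*. Each prime-power unit group is (Z/2Z)^* ≅ trivial group (order 1); (Z/11Z)^* ≅ Z/10Z; (Z/113Z)^* ≅ Z/112Z. Hence Gal(Q(zeta_2486)/Q) ≅ Z/10Z × Z/112Z.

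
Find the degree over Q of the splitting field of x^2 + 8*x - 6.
[K:Q] = 2

The discriminant of x^2 + (8)*x + (-6) is b^2 - 4c = 64 - (-24) = 88. Since 88 is not a perfect square in Q, the polynomial is irreducible over Q. Its two roots generate a degree-2 extension, so [K:Q] = 2.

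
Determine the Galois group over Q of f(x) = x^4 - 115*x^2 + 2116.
Gal(K/Q) = Z/2Z (cyclic of order 2)

f factors as (x^2 - 92)(x^2 - 23), so the splitting field is K = Q(sqrt(92), sqrt(23)). The squarefree part of 92 is 23 and the squarefree part of 23 is also 23, so sqrt(92) and sqrt(23) are both rational multiples of sqrt(23). Hence Q(sqrt(92)) = Q(sqrt(23)) = Q(sqrt(23)), and the splitting field collapses to a single degree-2 extension with Galois group Z/2Z.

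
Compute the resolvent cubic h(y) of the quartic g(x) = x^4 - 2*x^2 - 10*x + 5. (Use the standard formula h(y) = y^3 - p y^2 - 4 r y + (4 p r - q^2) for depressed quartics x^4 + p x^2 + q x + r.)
h(y) = y^3 + 2*y^2 - 20*y - 140

Identify coefficients: p = -2, q = -10, r = 5.
Plug into h(y) = y^3 - p y^2 - 4 r y + (4 p r - q^2):
  h(y) = y^3 - (-2) y^2 - 4*(5) y + (4*(-2)*(5) - (-10)^2)
       = y^3 + (2) y^2 + (-20) y + (-140).
Simplifying: h(y) = y^3 + 2*y^2 - 20*y - 140.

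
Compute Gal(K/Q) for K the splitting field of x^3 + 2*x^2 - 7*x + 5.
Gal(K/Q) = S_3 (symmetric group of order 6)

Compute the discriminant of x^3 + (2)*x^2 + (-7)*x + (5): Δ = -527. Since Δ is not a rational square, the Galois group is not contained in A_3; it must be the full S_3 (irreducibility of the cubic rules out anything smaller).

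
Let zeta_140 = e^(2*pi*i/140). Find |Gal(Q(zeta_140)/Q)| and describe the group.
|Gal(Q(zeta_140)/Q)| = phi(140) = 48; group ≅ (Z/140Z)^* ≅ Z/2Z × Z/4Z × Z/6Z

The n-th cyclotomic polynomial Φ_140(x) is the minimal polynomial of zeta_140 over Q and has degree phi(140) = 48. So Q(zeta_140) is a degree-48 Galois extension with Galois group (Z/140Z)^*. By CRT, (Z/140Z)^* ≅ (Z/4Z)^* × (Z/5Z)^* × (Z/7Z)^*. Each prime-power unit group is (Z/4Z)^* ≅ Z/2Z; (Z/5Z)^* ≅ Z/4Z; (Z/7Z)^* ≅ Z/6Z. Hence Gal(Q(zeta_140)/Q) ≅ Z/2Z × Z/4Z × Z/6Z.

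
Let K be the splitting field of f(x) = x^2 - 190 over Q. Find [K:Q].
[K:Q] = 2

The polynomial x^2 - 190 is irreducible over Q since 190 is not a perfect square. Its splitting field is Q(sqrt(190)), which has degree 2 over Q.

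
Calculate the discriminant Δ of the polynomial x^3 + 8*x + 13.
Δ = -6611

For a depressed cubic x^3 + p x + q the discriminant is Δ = -4 p^3 - 27 q^2 = -4*(8)^3 - 27*(13)^2 = -2048 - 4563 = -6611.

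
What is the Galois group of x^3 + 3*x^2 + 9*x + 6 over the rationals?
Gal(K/Q) = S_3 (symmetric group of order 6)

Compute the discriminant of x^3 + (3)*x^2 + (9)*x + (6): Δ = -891. Since Δ is not a rational square, the Galois group is not contained in A_3; it must be the full S_3 (irreducibility of the cubic rules out anything smaller).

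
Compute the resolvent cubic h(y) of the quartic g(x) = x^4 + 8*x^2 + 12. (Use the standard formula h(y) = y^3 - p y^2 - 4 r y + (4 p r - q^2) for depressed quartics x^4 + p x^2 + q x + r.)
h(y) = y^3 - 8*y^2 - 48*y + 384

Identify coefficients: p = 8, q = 0, r = 12.
Plug into h(y) = y^3 - p y^2 - 4 r y + (4 p r - q^2):
  h(y) = y^3 - (8) y^2 - 4*(12) y + (4*(8)*(12) - (0)^2)
       = y^3 + (-8) y^2 + (-48) y + (384).
Simplifying: h(y) = y^3 - 8*y^2 - 48*y + 384.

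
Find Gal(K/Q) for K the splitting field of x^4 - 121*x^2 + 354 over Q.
Gal(K/Q) = V_4 (Klein four-group, Z/2Z × Z/2Z)

f factors as (x^2 - 3)(x^2 - 118), so the splitting field is K = Q(sqrt(3), sqrt(118)). The elements 3, 118, 354 are all non-squares in Q, so sqrt(3) and sqrt(118) generate independent quadratic extensions. Thus [K:Q] = 4 and Gal(K/Q) is generated by the two order-2 automorphisms sqrt(3) ↦ -sqrt(3) and sqrt(118) ↦ -sqrt(118), giving V_4.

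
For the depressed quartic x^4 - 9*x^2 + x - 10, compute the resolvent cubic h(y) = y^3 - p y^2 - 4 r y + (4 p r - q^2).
h(y) = y^3 + 9*y^2 + 40*y + 359

Identify coefficients: p = -9, q = 1, r = -10.
Plug into h(y) = y^3 - p y^2 - 4 r y + (4 p r - q^2):
  h(y) = y^3 - (-9) y^2 - 4*(-10) y + (4*(-9)*(-10) - (1)^2)
       = y^3 + (9) y^2 + (40) y + (359).
Simplifying: h(y) = y^3 + 9*y^2 + 40*y + 359.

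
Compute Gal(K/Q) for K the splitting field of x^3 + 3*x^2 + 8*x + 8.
Gal(K/Q) = S_3 (symmetric group of order 6)

Compute the discriminant of x^3 + (3)*x^2 + (8)*x + (8): Δ = -608. Since Δ is not a rational square, the Galois group is not contained in A_3; it must be the full S_3 (irreducibility of the cubic rules out anything smaller).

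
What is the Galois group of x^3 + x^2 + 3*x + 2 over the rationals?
Gal(K/Q) = S_3 (symmetric group of order 6)

Compute the discriminant of x^3 + (1)*x^2 + (3)*x + (2): Δ = -107. Since Δ is not a rational square, the Galois group is not contained in A_3; it must be the full S_3 (irreducibility of the cubic rules out anything smaller).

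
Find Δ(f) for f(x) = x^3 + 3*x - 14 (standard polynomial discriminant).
Δ = -5400

For a depressed cubic x^3 + p x + q the discriminant is Δ = -4 p^3 - 27 q^2 = -4*(3)^3 - 27*(-14)^2 = -108 - 5292 = -5400.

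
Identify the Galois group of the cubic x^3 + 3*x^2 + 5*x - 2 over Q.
Gal(K/Q) = S_3 (symmetric group of order 6)

Compute the discriminant of x^3 + (3)*x^2 + (5)*x + (-2): Δ = -707. Since Δ is not a rational square, the Galois group is not contained in A_3; it must be the full S_3 (irreducibility of the cubic rules out anything smaller).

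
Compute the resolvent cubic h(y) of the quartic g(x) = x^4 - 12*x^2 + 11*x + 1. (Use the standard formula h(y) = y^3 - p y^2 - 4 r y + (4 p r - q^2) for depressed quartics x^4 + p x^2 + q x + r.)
h(y) = y^3 + 12*y^2 - 4*y - 169

Identify coefficients: p = -12, q = 11, r = 1.
Plug into h(y) = y^3 - p y^2 - 4 r y + (4 p r - q^2):
  h(y) = y^3 - (-12) y^2 - 4*(1) y + (4*(-12)*(1) - (11)^2)
       = y^3 + (12) y^2 + (-4) y + (-169).
Simplifying: h(y) = y^3 + 12*y^2 - 4*y - 169.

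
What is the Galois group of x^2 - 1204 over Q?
Gal(K/Q) = Z/2Z (cyclic of order 2)

x^2 - 1204 is irreducible over Q since 1204 is not a rational square. The splitting field Q(sqrt(1204)) has degree 2 over Q, and its unique nontrivial automorphism is sqrt(1204) ↦ -sqrt(1204). Hence Gal(Q(sqrt(1204))/Q) = Z/2Z.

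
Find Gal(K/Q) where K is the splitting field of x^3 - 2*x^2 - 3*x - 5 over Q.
Gal(K/Q) = S_3 (symmetric group of order 6)

Compute the discriminant of x^3 + (-2)*x^2 + (-3)*x + (-5): Δ = -1231. Since Δ is not a rational square, the Galois group is not contained in A_3; it must be the full S_3 (irreducibility of the cubic rules out anything smaller).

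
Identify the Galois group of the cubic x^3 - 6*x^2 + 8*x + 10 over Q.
Gal(K/Q) = S_3 (symmetric group of order 6)

Compute the discriminant of x^3 + (-6)*x^2 + (8)*x + (10): Δ = -2444. Since Δ is not a rational square, the Galois group is not contained in A_3; it must be the full S_3 (irreducibility of the cubic rules out anything smaller).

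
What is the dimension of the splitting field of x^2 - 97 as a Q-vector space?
[K:Q] = 2

The polynomial x^2 - 97 is irreducible over Q since 97 is not a perfect square. Its splitting field is Q(sqrt(97)), which has degree 2 over Q.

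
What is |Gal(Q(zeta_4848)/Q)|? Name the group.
|Gal(Q(zeta_4848)/Q)| = phi(4848) = 1600; group ≅ (Z/4848Z)^* ≅ Z/2Z × Z/2Z × Z/4Z × Z/100Z

The n-th cyclotomic polynomial Φ_4848(x) is the minimal polynomial of zeta_4848 over Q and has degree phi(4848) = 1600. So Q(zeta_4848) is a degree-1600 Galois extension with Galois group (Z/4848Z)^*. By CRT, (Z/4848Z)^* ≅ (Z/16Z)^* × (Z/3Z)^* × (Z/101Z)^*. Each prime-power unit group is (Z/16Z)^* ≅ Z/2Z × Z/4Z; (Z/3Z)^* ≅ Z/2Z; (Z/101Z)^* ≅ Z/100Z. Hence Gal(Q(zeta_4848)/Q) ≅ Z/2Z × Z/2Z × Z/4Z × Z/100Z.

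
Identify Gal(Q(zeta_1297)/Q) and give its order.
|Gal(Q(zeta_1297)/Q)| = phi(1297) = 1296; group ≅ (Z/1297Z)^* ≅ Z/1296Z

The n-th cyclotomic polynomial Φ_1297(x) is the minimal polynomial of zeta_1297 over Q and has degree phi(1297) = 1296. So Q(zeta_1297) is a degree-1296 Galois extension with Galois group (Z/1297Z)^*. (Z/1297Z)^* is cyclic since 1297 is an odd prime power (or 4). Hence Gal(Q(zeta_1297)/Q) ≅ Z/1296Z.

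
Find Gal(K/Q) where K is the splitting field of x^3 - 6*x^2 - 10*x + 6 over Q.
Gal(K/Q) = S_3 (symmetric group of order 6)

Compute the discriminant of x^3 + (-6)*x^2 + (-10)*x + (6): Δ = 18292. Since Δ is not a rational square, the Galois group is not contained in A_3; it must be the full S_3 (irreducibility of the cubic rules out anything smaller).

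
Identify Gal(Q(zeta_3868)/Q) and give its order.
|Gal(Q(zeta_3868)/Q)| = phi(3868) = 1932; group ≅ (Z/3868Z)^* ≅ Z/2Z × Z/966Z

The n-th cyclotomic polynomial Φ_3868(x) is the minimal polynomial of zeta_3868 over Q and has degree phi(3868) = 1932. So Q(zeta_3868) is a degree-1932 Galois extension with Galois group (Z/3868Z)^*. By CRT, (Z/3868Z)^* ≅ (Z/4Z)^* × (Z/967Z)^*. Each prime-power unit group is (Z/4Z)^* ≅ Z/2Z; (Z/967Z)^* ≅ Z/966Z. Hence Gal(Q(zeta_3868)/Q) ≅ Z/2Z × Z/966Z.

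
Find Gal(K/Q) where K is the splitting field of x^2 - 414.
Gal(K/Q) = Z/2Z (cyclic of order 2)

x^2 - 414 is irreducible over Q since 414 is not a rational square. The splitting field Q(sqrt(414)) has degree 2 over Q, and its unique nontrivial automorphism is sqrt(414) ↦ -sqrt(414). Hence Gal(Q(sqrt(414))/Q) = Z/2Z.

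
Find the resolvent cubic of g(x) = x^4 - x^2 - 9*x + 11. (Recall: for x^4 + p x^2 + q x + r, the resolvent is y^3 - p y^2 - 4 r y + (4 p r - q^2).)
h(y) = y^3 + y^2 - 44*y - 125

Identify coefficients: p = -1, q = -9, r = 11.
Plug into h(y) = y^3 - p y^2 - 4 r y + (4 p r - q^2):
  h(y) = y^3 - (-1) y^2 - 4*(11) y + (4*(-1)*(11) - (-9)^2)
       = y^3 + (1) y^2 + (-44) y + (-125).
Simplifying: h(y) = y^3 + y^2 - 44*y - 125.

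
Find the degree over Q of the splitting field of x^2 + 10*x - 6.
[K:Q] = 2

The discriminant of x^2 + (10)*x + (-6) is b^2 - 4c = 100 - (-24) = 124. Since 124 is not a perfect square in Q, the polynomial is irreducible over Q. Its two roots generate a degree-2 extension, so [K:Q] = 2.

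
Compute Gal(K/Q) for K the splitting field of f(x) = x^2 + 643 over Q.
Gal(K/Q) = Z/2Z (cyclic of order 2)

x^2 + 643 is irreducible over Q since -643 is not a rational square. The splitting field Q(sqrt(-643)) has degree 2 over Q, and its unique nontrivial automorphism is sqrt(-643) ↦ -sqrt(-643). Hence Gal(Q(sqrt(-643))/Q) = Z/2Z.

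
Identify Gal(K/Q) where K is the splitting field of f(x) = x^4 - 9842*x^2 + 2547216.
Gal(K/Q) = Z/2Z (cyclic of order 2)

f factors as (x^2 - 9576)(x^2 - 266), so the splitting field is K = Q(sqrt(9576), sqrt(266)). The squarefree part of 9576 is 266 and the squarefree part of 266 is also 266, so sqrt(9576) and sqrt(266) are both rational multiples of sqrt(266). Hence Q(sqrt(9576)) = Q(sqrt(266)) = Q(sqrt(266)), and the splitting field collapses to a single degree-2 extension with Galois group Z/2Z.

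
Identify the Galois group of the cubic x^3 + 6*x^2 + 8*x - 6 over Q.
Gal(K/Q) = S_3 (symmetric group of order 6)

Compute the discriminant of x^3 + (6)*x^2 + (8)*x + (-6): Δ = -716. Since Δ is not a rational square, the Galois group is not contained in A_3; it must be the full S_3 (irreducibility of the cubic rules out anything smaller).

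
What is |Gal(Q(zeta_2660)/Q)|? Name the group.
|Gal(Q(zeta_2660)/Q)| = phi(2660) = 864; group ≅ (Z/2660Z)^* ≅ Z/2Z × Z/4Z × Z/6Z × Z/18Z

The n-th cyclotomic polynomial Φ_2660(x) is the minimal polynomial of zeta_2660 over Q and has degree phi(2660) = 864. So Q(zeta_2660) is a degree-864 Galois extension with Galois group (Z/2660Z)^*. By CRT, (Z/2660Z)^* ≅ (Z/4Z)^* × (Z/5Z)^* × (Z/7Z)^* × (Z/19Z)^*. Each prime-power unit group is (Z/4Z)^* ≅ Z/2Z; (Z/5Z)^* ≅ Z/4Z; (Z/7Z)^* ≅ Z/6Z; (Z/19Z)^* ≅ Z/18Z. Hence Gal(Q(zeta_2660)/Q) ≅ Z/2Z × Z/4Z × Z/6Z × Z/18Z.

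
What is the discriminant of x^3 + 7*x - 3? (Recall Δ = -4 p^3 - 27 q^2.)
Δ = -1615

For a depressed cubic x^3 + p x + q the discriminant is Δ = -4 p^3 - 27 q^2 = -4*(7)^3 - 27*(-3)^2 = -1372 - 243 = -1615.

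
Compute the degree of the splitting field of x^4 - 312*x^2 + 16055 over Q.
[K:Q] = 4

f factors as (x^2 - 247)(x^2 - 65); the splitting field is K = Q(sqrt(247), sqrt(65)). Since 247, 65, and 16055 are all non-squares in Q, the three subfields Q(sqrt(247)), Q(sqrt(65)), Q(sqrt(16055)) are distinct degree-2 extensions, so [K:Q] = 4 (Klein four Galois group).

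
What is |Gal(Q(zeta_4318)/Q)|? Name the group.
|Gal(Q(zeta_4318)/Q)| = phi(4318) = 2016; group ≅ (Z/4318Z)^* ≅ Z/16Z × Z/126Z

The n-th cyclotomic polynomial Φ_4318(x) is the minimal polynomial of zeta_4318 over Q and has degree phi(4318) = 2016. So Q(zeta_4318) is a degree-2016 Galois extension with Galois group (Z/4318Z)^*. By CRT, (Z/4318Z)^* ≅ (Z/2Z)^* × (Z/17Z)^* × (Z/127Z)^*. Each prime-power unit group is (Z/2Z)^* ≅ trivial group (order 1); (Z/17Z)^* ≅ Z/16Z; (Z/127Z)^* ≅ Z/126Z. Hence Gal(Q(zeta_4318)/Q) ≅ Z/16Z × Z/126Z.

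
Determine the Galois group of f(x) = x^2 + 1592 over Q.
Gal(K/Q) = Z/2Z (cyclic of order 2)

x^2 + 1592 is irreducible over Q since -1592 is not a rational square. The splitting field Q(sqrt(-1592)) has degree 2 over Q, and its unique nontrivial automorphism is sqrt(-1592) ↦ -sqrt(-1592). Hence Gal(Q(sqrt(-1592))/Q) = Z/2Z.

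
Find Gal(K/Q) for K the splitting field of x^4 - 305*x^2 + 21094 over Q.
Gal(K/Q) = V_4 (Klein four-group, Z/2Z × Z/2Z)

f factors as (x^2 - 106)(x^2 - 199), so the splitting field is K = Q(sqrt(106), sqrt(199)). The elements 106, 199, 21094 are all non-squares in Q, so sqrt(106) and sqrt(199) generate independent quadratic extensions. Thus [K:Q] = 4 and Gal(K/Q) is generated by the two order-2 automorphisms sqrt(106) ↦ -sqrt(106) and sqrt(199) ↦ -sqrt(199), giving V_4.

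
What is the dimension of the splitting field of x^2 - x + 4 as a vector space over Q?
[K:Q] = 2

The discriminant of x^2 + (-1)*x + (4) is b^2 - 4c = 1 - (16) = -15. Since -15 is not a perfect square in Q, the polynomial is irreducible over Q. Its two roots generate a degree-2 extension, so [K:Q] = 2.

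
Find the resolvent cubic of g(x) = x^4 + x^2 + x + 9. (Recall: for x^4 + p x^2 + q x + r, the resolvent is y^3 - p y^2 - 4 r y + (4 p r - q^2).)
h(y) = y^3 - y^2 - 36*y + 35

Identify coefficients: p = 1, q = 1, r = 9.
Plug into h(y) = y^3 - p y^2 - 4 r y + (4 p r - q^2):
  h(y) = y^3 - (1) y^2 - 4*(9) y + (4*(1)*(9) - (1)^2)
       = y^3 + (-1) y^2 + (-36) y + (35).
Simplifying: h(y) = y^3 - y^2 - 36*y + 35.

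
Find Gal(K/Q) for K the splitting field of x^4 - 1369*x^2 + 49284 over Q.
Gal(K/Q) = Z/2Z (cyclic of order 2)

f factors as (x^2 - 1332)(x^2 - 37), so the splitting field is K = Q(sqrt(1332), sqrt(37)). The squarefree part of 1332 is 37 and the squarefree part of 37 is also 37, so sqrt(1332) and sqrt(37) are both rational multiples of sqrt(37). Hence Q(sqrt(1332)) = Q(sqrt(37)) = Q(sqrt(37)), and the splitting field collapses to a single degree-2 extension with Galois group Z/2Z.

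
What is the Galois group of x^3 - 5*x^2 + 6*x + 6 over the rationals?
Gal(K/Q) = S_3 (symmetric group of order 6)

Compute the discriminant of x^3 + (-5)*x^2 + (6)*x + (6): Δ = -1176. Since Δ is not a rational square, the Galois group is not contained in A_3; it must be the full S_3 (irreducibility of the cubic rules out anything smaller).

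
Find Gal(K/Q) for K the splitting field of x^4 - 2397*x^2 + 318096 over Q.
Gal(K/Q) = Z/2Z (cyclic of order 2)

f factors as (x^2 - 141)(x^2 - 2256), so the splitting field is K = Q(sqrt(141), sqrt(2256)). The squarefree part of 141 is 141 and the squarefree part of 2256 is also 141, so sqrt(141) and sqrt(2256) are both rational multiples of sqrt(141). Hence Q(sqrt(141)) = Q(sqrt(2256)) = Q(sqrt(141)), and the splitting field collapses to a single degree-2 extension with Galois group Z/2Z.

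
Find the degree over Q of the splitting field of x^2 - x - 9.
[K:Q] = 2

The discriminant of x^2 + (-1)*x + (-9) is b^2 - 4c = 1 - (-36) = 37. Since 37 is not a perfect square in Q, the polynomial is irreducible over Q. Its two roots generate a degree-2 extension, so [K:Q] = 2.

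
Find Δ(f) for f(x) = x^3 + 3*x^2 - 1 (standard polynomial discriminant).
Δ = 81

For x^3 + a x^2 + b x + c the discriminant is Δ = 18 a b c - 4 a^3 c + a^2 b^2 - 4 b^3 - 27 c^2.
Plug a = 3, b = 0, c = -1:
  18*(3)*(0)*(-1) - 4*(3)^3*(-1) + (3)^2*(0)^2 - 4*(0)^3 - 27*(-1)^2
  = 0 + (108) + 0 + (0) + (-27)
  = 81.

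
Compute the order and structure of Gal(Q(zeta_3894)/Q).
|Gal(Q(zeta_3894)/Q)| = phi(3894) = 1160; group ≅ (Z/3894Z)^* ≅ Z/2Z × Z/10Z × Z/58Z

The n-th cyclotomic polynomial Φ_3894(x) is the minimal polynomial of zeta_3894 over Q and has degree phi(3894) = 1160. So Q(zeta_3894) is a degree-1160 Galois extension with Galois group (Z/3894Z)^*. By CRT, (Z/3894Z)^* ≅ (Z/2Z)^* × (Z/3Z)^* × (Z/11Z)^* × (Z/59Z)^*. Each prime-power unit group is (Z/2Z)^* ≅ trivial group (order 1); (Z/3Z)^* ≅ Z/2Z; (Z/11Z)^* ≅ Z/10Z; (Z/59Z)^* ≅ Z/58Z. Hence Gal(Q(zeta_3894)/Q) ≅ Z/2Z × Z/10Z × Z/58Z.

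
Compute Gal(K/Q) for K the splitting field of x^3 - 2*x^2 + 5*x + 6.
Gal(K/Q) = S_3 (symmetric group of order 6)

Compute the discriminant of x^3 + (-2)*x^2 + (5)*x + (6): Δ = -2260. Since Δ is not a rational square, the Galois group is not contained in A_3; it must be the full S_3 (irreducibility of the cubic rules out anything smaller).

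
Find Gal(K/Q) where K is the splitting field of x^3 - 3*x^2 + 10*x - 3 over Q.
Gal(K/Q) = S_3 (symmetric group of order 6)

Compute the discriminant of x^3 + (-3)*x^2 + (10)*x + (-3): Δ = -2047. Since Δ is not a rational square, the Galois group is not contained in A_3; it must be the full S_3 (irreducibility of the cubic rules out anything smaller).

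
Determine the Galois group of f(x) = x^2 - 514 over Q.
Gal(K/Q) = Z/2Z (cyclic of order 2)

x^2 - 514 is irreducible over Q since 514 is not a rational square. The splitting field Q(sqrt(514)) has degree 2 over Q, and its unique nontrivial automorphism is sqrt(514) ↦ -sqrt(514). Hence Gal(Q(sqrt(514))/Q) = Z/2Z.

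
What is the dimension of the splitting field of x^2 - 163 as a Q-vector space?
[K:Q] = 2

The polynomial x^2 - 163 is irreducible over Q since 163 is not a perfect square. Its splitting field is Q(sqrt(163)), which has degree 2 over Q.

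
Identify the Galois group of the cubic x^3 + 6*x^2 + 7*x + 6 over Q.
Gal(K/Q) = S_3 (symmetric group of order 6)

Compute the discriminant of x^3 + (6)*x^2 + (7)*x + (6): Δ = -1228. Since Δ is not a rational square, the Galois group is not contained in A_3; it must be the full S_3 (irreducibility of the cubic rules out anything smaller).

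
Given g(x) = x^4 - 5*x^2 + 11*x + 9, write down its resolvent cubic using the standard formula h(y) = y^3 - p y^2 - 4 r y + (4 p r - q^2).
h(y) = y^3 + 5*y^2 - 36*y - 301

Identify coefficients: p = -5, q = 11, r = 9.
Plug into h(y) = y^3 - p y^2 - 4 r y + (4 p r - q^2):
  h(y) = y^3 - (-5) y^2 - 4*(9) y + (4*(-5)*(9) - (11)^2)
       = y^3 + (5) y^2 + (-36) y + (-301).
Simplifying: h(y) = y^3 + 5*y^2 - 36*y - 301.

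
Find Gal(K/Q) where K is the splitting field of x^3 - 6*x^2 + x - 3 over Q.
Gal(K/Q) = S_3 (symmetric group of order 6)

Compute the discriminant of x^3 + (-6)*x^2 + (1)*x + (-3): Δ = -2479. Since Δ is not a rational square, the Galois group is not contained in A_3; it must be the full S_3 (irreducibility of the cubic rules out anything smaller).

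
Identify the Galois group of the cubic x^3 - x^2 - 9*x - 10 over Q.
Gal(K/Q) = S_3 (symmetric group of order 6)

Compute the discriminant of x^3 + (-1)*x^2 + (-9)*x + (-10): Δ = -1363. Since Δ is not a rational square, the Galois group is not contained in A_3; it must be the full S_3 (irreducibility of the cubic rules out anything smaller).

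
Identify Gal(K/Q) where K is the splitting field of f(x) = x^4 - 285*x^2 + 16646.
Gal(K/Q) = V_4 (Klein four-group, Z/2Z × Z/2Z)

f factors as (x^2 - 203)(x^2 - 82), so the splitting field is K = Q(sqrt(203), sqrt(82)). The elements 203, 82, 16646 are all non-squares in Q, so sqrt(203) and sqrt(82) generate independent quadratic extensions. Thus [K:Q] = 4 and Gal(K/Q) is generated by the two order-2 automorphisms sqrt(203) ↦ -sqrt(203) and sqrt(82) ↦ -sqrt(82), giving V_4.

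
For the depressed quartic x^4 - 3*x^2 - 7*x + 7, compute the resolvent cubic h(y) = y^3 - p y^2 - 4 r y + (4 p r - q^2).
h(y) = y^3 + 3*y^2 - 28*y - 133

Identify coefficients: p = -3, q = -7, r = 7.
Plug into h(y) = y^3 - p y^2 - 4 r y + (4 p r - q^2):
  h(y) = y^3 - (-3) y^2 - 4*(7) y + (4*(-3)*(7) - (-7)^2)
       = y^3 + (3) y^2 + (-28) y + (-133).
Simplifying: h(y) = y^3 + 3*y^2 - 28*y - 133.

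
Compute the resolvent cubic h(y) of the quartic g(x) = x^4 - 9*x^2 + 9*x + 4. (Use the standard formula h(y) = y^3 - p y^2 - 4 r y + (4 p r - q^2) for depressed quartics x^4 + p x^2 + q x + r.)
h(y) = y^3 + 9*y^2 - 16*y - 225

Identify coefficients: p = -9, q = 9, r = 4.
Plug into h(y) = y^3 - p y^2 - 4 r y + (4 p r - q^2):
  h(y) = y^3 - (-9) y^2 - 4*(4) y + (4*(-9)*(4) - (9)^2)
       = y^3 + (9) y^2 + (-16) y + (-225).
Simplifying: h(y) = y^3 + 9*y^2 - 16*y - 225.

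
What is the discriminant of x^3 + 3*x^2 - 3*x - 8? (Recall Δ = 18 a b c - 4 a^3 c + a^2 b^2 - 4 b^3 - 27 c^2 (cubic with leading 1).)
Δ = 621

For x^3 + a x^2 + b x + c the discriminant is Δ = 18 a b c - 4 a^3 c + a^2 b^2 - 4 b^3 - 27 c^2.
Plug a = 3, b = -3, c = -8:
  18*(3)*(-3)*(-8) - 4*(3)^3*(-8) + (3)^2*(-3)^2 - 4*(-3)^3 - 27*(-8)^2
  = 1296 + (864) + 81 + (108) + (-1728)
  = 621.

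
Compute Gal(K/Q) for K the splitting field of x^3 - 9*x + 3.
Gal(K/Q) = S_3 (symmetric group of order 6)

Compute the discriminant of x^3 + (0)*x^2 + (-9)*x + (3): Δ = 2673. Since Δ is not a rational square, the Galois group is not contained in A_3; it must be the full S_3 (irreducibility of the cubic rules out anything smaller).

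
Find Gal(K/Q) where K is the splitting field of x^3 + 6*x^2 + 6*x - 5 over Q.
Gal(K/Q) = S_3 (symmetric group of order 6)

Compute the discriminant of x^3 + (6)*x^2 + (6)*x + (-5): Δ = 837. Since Δ is not a rational square, the Galois group is not contained in A_3; it must be the full S_3 (irreducibility of the cubic rules out anything smaller).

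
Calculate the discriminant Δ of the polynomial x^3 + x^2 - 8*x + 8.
Δ = -800

For x^3 + a x^2 + b x + c the discriminant is Δ = 18 a b c - 4 a^3 c + a^2 b^2 - 4 b^3 - 27 c^2.
Plug a = 1, b = -8, c = 8:
  18*(1)*(-8)*(8) - 4*(1)^3*(8) + (1)^2*(-8)^2 - 4*(-8)^3 - 27*(8)^2
  = -1152 + (-32) + 64 + (2048) + (-1728)
  = -800.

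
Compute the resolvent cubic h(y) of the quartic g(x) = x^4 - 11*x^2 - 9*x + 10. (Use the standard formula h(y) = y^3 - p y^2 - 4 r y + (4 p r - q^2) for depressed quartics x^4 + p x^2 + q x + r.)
h(y) = y^3 + 11*y^2 - 40*y - 521

Identify coefficients: p = -11, q = -9, r = 10.
Plug into h(y) = y^3 - p y^2 - 4 r y + (4 p r - q^2):
  h(y) = y^3 - (-11) y^2 - 4*(10) y + (4*(-11)*(10) - (-9)^2)
       = y^3 + (11) y^2 + (-40) y + (-521).
Simplifying: h(y) = y^3 + 11*y^2 - 40*y - 521.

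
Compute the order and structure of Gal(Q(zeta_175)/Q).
|Gal(Q(zeta_175)/Q)| = phi(175) = 120; group ≅ (Z/175Z)^* ≅ Z/6Z × Z/20Z

The n-th cyclotomic polynomial Φ_175(x) is the minimal polynomial of zeta_175 over Q and has degree phi(175) = 120. So Q(zeta_175) is a degree-120 Galois extension with Galois group (Z/175Z)^*. By CRT, (Z/175Z)^* ≅ (Z/25Z)^* × (Z/7Z)^*. Each prime-power unit group is (Z/25Z)^* ≅ Z/20Z; (Z/7Z)^* ≅ Z/6Z. Hence Gal(Q(zeta_175)/Q) ≅ Z/6Z × Z/20Z.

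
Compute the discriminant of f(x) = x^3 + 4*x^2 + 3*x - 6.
Δ = -696

For x^3 + a x^2 + b x + c the discriminant is Δ = 18 a b c - 4 a^3 c + a^2 b^2 - 4 b^3 - 27 c^2.
Plug a = 4, b = 3, c = -6:
  18*(4)*(3)*(-6) - 4*(4)^3*(-6) + (4)^2*(3)^2 - 4*(3)^3 - 27*(-6)^2
  = -1296 + (1536) + 144 + (-108) + (-972)
  = -696.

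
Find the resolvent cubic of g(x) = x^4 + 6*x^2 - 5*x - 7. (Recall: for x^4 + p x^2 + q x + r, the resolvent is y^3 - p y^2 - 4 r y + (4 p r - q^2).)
h(y) = y^3 - 6*y^2 + 28*y - 193

Identify coefficients: p = 6, q = -5, r = -7.
Plug into h(y) = y^3 - p y^2 - 4 r y + (4 p r - q^2):
  h(y) = y^3 - (6) y^2 - 4*(-7) y + (4*(6)*(-7) - (-5)^2)
       = y^3 + (-6) y^2 + (28) y + (-193).
Simplifying: h(y) = y^3 - 6*y^2 + 28*y - 193.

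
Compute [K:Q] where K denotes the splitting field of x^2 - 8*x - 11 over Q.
[K:Q] = 2

The discriminant of x^2 + (-8)*x + (-11) is b^2 - 4c = 64 - (-44) = 108. Since 108 is not a perfect square in Q, the polynomial is irreducible over Q. Its two roots generate a degree-2 extension, so [K:Q] = 2.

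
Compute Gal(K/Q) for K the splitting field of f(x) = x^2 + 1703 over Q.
Gal(K/Q) = Z/2Z (cyclic of order 2)

x^2 + 1703 is irreducible over Q since -1703 is not a rational square. The splitting field Q(sqrt(-1703)) has degree 2 over Q, and its unique nontrivial automorphism is sqrt(-1703) ↦ -sqrt(-1703). Hence Gal(Q(sqrt(-1703))/Q) = Z/2Z.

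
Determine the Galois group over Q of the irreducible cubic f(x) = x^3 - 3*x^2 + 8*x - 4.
Gal(K/Q) = S_3 (symmetric group of order 6)

Compute the discriminant of x^3 + (-3)*x^2 + (8)*x + (-4): Δ = -608. Since Δ is not a rational square, the Galois group is not contained in A_3; it must be the full S_3 (irreducibility of the cubic rules out anything smaller).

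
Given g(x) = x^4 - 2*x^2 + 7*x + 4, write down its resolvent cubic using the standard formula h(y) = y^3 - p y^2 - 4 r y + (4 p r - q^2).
h(y) = y^3 + 2*y^2 - 16*y - 81

Identify coefficients: p = -2, q = 7, r = 4.
Plug into h(y) = y^3 - p y^2 - 4 r y + (4 p r - q^2):
  h(y) = y^3 - (-2) y^2 - 4*(4) y + (4*(-2)*(4) - (7)^2)
       = y^3 + (2) y^2 + (-16) y + (-81).
Simplifying: h(y) = y^3 + 2*y^2 - 16*y - 81.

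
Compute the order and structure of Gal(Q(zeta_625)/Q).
|Gal(Q(zeta_625)/Q)| = phi(625) = 500; group ≅ (Z/625Z)^* ≅ Z/500Z

The n-th cyclotomic polynomial Φ_625(x) is the minimal polynomial of zeta_625 over Q and has degree phi(625) = 500. So Q(zeta_625) is a degree-500 Galois extension with Galois group (Z/625Z)^*. (Z/625Z)^* is cyclic since 625 is an odd prime power (or 4). Hence Gal(Q(zeta_625)/Q) ≅ Z/500Z.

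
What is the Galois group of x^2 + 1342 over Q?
Gal(K/Q) = Z/2Z (cyclic of order 2)

x^2 + 1342 is irreducible over Q since -1342 is not a rational square. The splitting field Q(sqrt(-1342)) has degree 2 over Q, and its unique nontrivial automorphism is sqrt(-1342) ↦ -sqrt(-1342). Hence Gal(Q(sqrt(-1342))/Q) = Z/2Z.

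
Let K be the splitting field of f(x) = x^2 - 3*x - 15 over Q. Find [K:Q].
[K:Q] = 2

The discriminant of x^2 + (-3)*x + (-15) is b^2 - 4c = 9 - (-60) = 69. Since 69 is not a perfect square in Q, the polynomial is irreducible over Q. Its two roots generate a degree-2 extension, so [K:Q] = 2.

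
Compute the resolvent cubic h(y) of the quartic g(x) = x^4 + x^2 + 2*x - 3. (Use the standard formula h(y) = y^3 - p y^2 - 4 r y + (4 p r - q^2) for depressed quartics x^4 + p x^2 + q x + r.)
h(y) = y^3 - y^2 + 12*y - 16

Identify coefficients: p = 1, q = 2, r = -3.
Plug into h(y) = y^3 - p y^2 - 4 r y + (4 p r - q^2):
  h(y) = y^3 - (1) y^2 - 4*(-3) y + (4*(1)*(-3) - (2)^2)
       = y^3 + (-1) y^2 + (12) y + (-16).
Simplifying: h(y) = y^3 - y^2 + 12*y - 16.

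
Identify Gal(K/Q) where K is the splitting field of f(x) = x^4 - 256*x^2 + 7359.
Gal(K/Q) = V_4 (Klein four-group, Z/2Z × Z/2Z)

f factors as (x^2 - 33)(x^2 - 223), so the splitting field is K = Q(sqrt(33), sqrt(223)). The elements 33, 223, 7359 are all non-squares in Q, so sqrt(33) and sqrt(223) generate independent quadratic extensions. Thus [K:Q] = 4 and Gal(K/Q) is generated by the two order-2 automorphisms sqrt(33) ↦ -sqrt(33) and sqrt(223) ↦ -sqrt(223), giving V_4.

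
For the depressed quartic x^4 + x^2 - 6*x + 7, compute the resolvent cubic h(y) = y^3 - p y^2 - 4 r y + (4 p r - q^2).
h(y) = y^3 - y^2 - 28*y - 8

Identify coefficients: p = 1, q = -6, r = 7.
Plug into h(y) = y^3 - p y^2 - 4 r y + (4 p r - q^2):
  h(y) = y^3 - (1) y^2 - 4*(7) y + (4*(1)*(7) - (-6)^2)
       = y^3 + (-1) y^2 + (-28) y + (-8).
Simplifying: h(y) = y^3 - y^2 - 28*y - 8.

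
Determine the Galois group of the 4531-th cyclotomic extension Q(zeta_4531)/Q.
|Gal(Q(zeta_4531)/Q)| = phi(4531) = 4312; group ≅ (Z/4531Z)^* ≅ Z/22Z × Z/196Z

The n-th cyclotomic polynomial Φ_4531(x) is the minimal polynomial of zeta_4531 over Q and has degree phi(4531) = 4312. So Q(zeta_4531) is a degree-4312 Galois extension with Galois group (Z/4531Z)^*. By CRT, (Z/4531Z)^* ≅ (Z/23Z)^* × (Z/197Z)^*. Each prime-power unit group is (Z/23Z)^* ≅ Z/22Z; (Z/197Z)^* ≅ Z/196Z. Hence Gal(Q(zeta_4531)/Q) ≅ Z/22Z × Z/196Z.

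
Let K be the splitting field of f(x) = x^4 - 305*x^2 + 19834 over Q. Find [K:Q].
[K:Q] = 4

f factors as (x^2 - 211)(x^2 - 94); the splitting field is K = Q(sqrt(211), sqrt(94)). Since 211, 94, and 19834 are all non-squares in Q, the three subfields Q(sqrt(211)), Q(sqrt(94)), Q(sqrt(19834)) are distinct degree-2 extensions, so [K:Q] = 4 (Klein four Galois group).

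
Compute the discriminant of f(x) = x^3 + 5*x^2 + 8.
Δ = -5728

For x^3 + a x^2 + b x + c the discriminant is Δ = 18 a b c - 4 a^3 c + a^2 b^2 - 4 b^3 - 27 c^2.
Plug a = 5, b = 0, c = 8:
  18*(5)*(0)*(8) - 4*(5)^3*(8) + (5)^2*(0)^2 - 4*(0)^3 - 27*(8)^2
  = 0 + (-4000) + 0 + (0) + (-1728)
  = -5728.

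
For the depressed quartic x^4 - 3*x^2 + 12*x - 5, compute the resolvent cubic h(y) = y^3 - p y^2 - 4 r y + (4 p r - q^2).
h(y) = y^3 + 3*y^2 + 20*y - 84

Identify coefficients: p = -3, q = 12, r = -5.
Plug into h(y) = y^3 - p y^2 - 4 r y + (4 p r - q^2):
  h(y) = y^3 - (-3) y^2 - 4*(-5) y + (4*(-3)*(-5) - (12)^2)
       = y^3 + (3) y^2 + (20) y + (-84).
Simplifying: h(y) = y^3 + 3*y^2 + 20*y - 84.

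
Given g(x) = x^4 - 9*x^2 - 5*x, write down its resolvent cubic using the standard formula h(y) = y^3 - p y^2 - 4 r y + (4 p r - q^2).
h(y) = y^3 + 9*y^2 - 25

Identify coefficients: p = -9, q = -5, r = 0.
Plug into h(y) = y^3 - p y^2 - 4 r y + (4 p r - q^2):
  h(y) = y^3 - (-9) y^2 - 4*(0) y + (4*(-9)*(0) - (-5)^2)
       = y^3 + (9) y^2 + (0) y + (-25).
Simplifying: h(y) = y^3 + 9*y^2 - 25.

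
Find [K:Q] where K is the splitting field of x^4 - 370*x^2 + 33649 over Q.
[K:Q] = 4

f factors as (x^2 - 161)(x^2 - 209); the splitting field is K = Q(sqrt(161), sqrt(209)). Since 161, 209, and 33649 are all non-squares in Q, the three subfields Q(sqrt(161)), Q(sqrt(209)), Q(sqrt(33649)) are distinct degree-2 extensions, so [K:Q] = 4 (Klein four Galois group).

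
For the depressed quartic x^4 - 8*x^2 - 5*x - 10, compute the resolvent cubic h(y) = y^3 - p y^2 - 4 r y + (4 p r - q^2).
h(y) = y^3 + 8*y^2 + 40*y + 295

Identify coefficients: p = -8, q = -5, r = -10.
Plug into h(y) = y^3 - p y^2 - 4 r y + (4 p r - q^2):
  h(y) = y^3 - (-8) y^2 - 4*(-10) y + (4*(-8)*(-10) - (-5)^2)
       = y^3 + (8) y^2 + (40) y + (295).
Simplifying: h(y) = y^3 + 8*y^2 + 40*y + 295.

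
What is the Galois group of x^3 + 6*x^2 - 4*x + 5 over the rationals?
Gal(K/Q) = S_3 (symmetric group of order 6)

Compute the discriminant of x^3 + (6)*x^2 + (-4)*x + (5): Δ = -6323. Since Δ is not a rational square, the Galois group is not contained in A_3; it must be the full S_3 (irreducibility of the cubic rules out anything smaller).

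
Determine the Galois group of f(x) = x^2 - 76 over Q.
Gal(K/Q) = Z/2Z (cyclic of order 2)

x^2 - 76 is irreducible over Q since 76 is not a rational square. The splitting field Q(sqrt(76)) has degree 2 over Q, and its unique nontrivial automorphism is sqrt(76) ↦ -sqrt(76). Hence Gal(Q(sqrt(76))/Q) = Z/2Z.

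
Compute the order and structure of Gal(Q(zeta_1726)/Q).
|Gal(Q(zeta_1726)/Q)| = phi(1726) = 862; group ≅ (Z/1726Z)^* ≅ Z/862Z

The n-th cyclotomic polynomial Φ_1726(x) is the minimal polynomial of zeta_1726 over Q and has degree phi(1726) = 862. So Q(zeta_1726) is a degree-862 Galois extension with Galois group (Z/1726Z)^*. By CRT, (Z/1726Z)^* ≅ (Z/2Z)^* × (Z/863Z)^*. Each prime-power unit group is (Z/2Z)^* ≅ trivial group (order 1); (Z/863Z)^* ≅ Z/862Z. Hence Gal(Q(zeta_1726)/Q) ≅ Z/862Z.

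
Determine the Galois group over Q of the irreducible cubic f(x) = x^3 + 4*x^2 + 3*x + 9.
Gal(K/Q) = S_3 (symmetric group of order 6)

Compute the discriminant of x^3 + (4)*x^2 + (3)*x + (9): Δ = -2511. Since Δ is not a rational square, the Galois group is not contained in A_3; it must be the full S_3 (irreducibility of the cubic rules out anything smaller).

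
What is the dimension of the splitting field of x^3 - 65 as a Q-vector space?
[K:Q] = 6

x^3 - 65 has one real root r = 65^(1/3) and two complex roots r*zeta_3, r*zeta_3^2 where zeta_3 = e^(2*pi*i/3). The splitting field is Q(r, zeta_3). [Q(r):Q] = 3 and [Q(zeta_3):Q] = 2 with gcd = 1, so [Q(r, zeta_3):Q] = 3 * 2 = 6.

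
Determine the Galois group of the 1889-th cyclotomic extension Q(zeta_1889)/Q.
|Gal(Q(zeta_1889)/Q)| = phi(1889) = 1888; group ≅ (Z/1889Z)^* ≅ Z/1888Z

The n-th cyclotomic polynomial Φ_1889(x) is the minimal polynomial of zeta_1889 over Q and has degree phi(1889) = 1888. So Q(zeta_1889) is a degree-1888 Galois extension with Galois group (Z/1889Z)^*. (Z/1889Z)^* is cyclic since 1889 is an odd prime power (or 4). Hence Gal(Q(zeta_1889)/Q) ≅ Z/1888Z.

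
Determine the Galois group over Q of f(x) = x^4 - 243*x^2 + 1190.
Gal(K/Q) = V_4 (Klein four-group, Z/2Z × Z/2Z)

f factors as (x^2 - 5)(x^2 - 238), so the splitting field is K = Q(sqrt(5), sqrt(238)). The elements 5, 238, 1190 are all non-squares in Q, so sqrt(5) and sqrt(238) generate independent quadratic extensions. Thus [K:Q] = 4 and Gal(K/Q) is generated by the two order-2 automorphisms sqrt(5) ↦ -sqrt(5) and sqrt(238) ↦ -sqrt(238), giving V_4.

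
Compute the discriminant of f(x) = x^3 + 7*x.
Δ = -1372

For a depressed cubic x^3 + p x + q the discriminant is Δ = -4 p^3 - 27 q^2 = -4*(7)^3 - 27*(0)^2 = -1372 - 0 = -1372.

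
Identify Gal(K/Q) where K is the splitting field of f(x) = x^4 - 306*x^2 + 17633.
Gal(K/Q) = V_4 (Klein four-group, Z/2Z × Z/2Z)

f factors as (x^2 - 77)(x^2 - 229), so the splitting field is K = Q(sqrt(77), sqrt(229)). The elements 77, 229, 17633 are all non-squares in Q, so sqrt(77) and sqrt(229) generate independent quadratic extensions. Thus [K:Q] = 4 and Gal(K/Q) is generated by the two order-2 automorphisms sqrt(77) ↦ -sqrt(77) and sqrt(229) ↦ -sqrt(229), giving V_4.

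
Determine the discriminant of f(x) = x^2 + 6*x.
Δ = 36

For a quadratic a x^2 + b x + c the discriminant is Δ = b^2 - 4ac = (6)^2 - 4*(1)*(0) = 36 - (0) = 36.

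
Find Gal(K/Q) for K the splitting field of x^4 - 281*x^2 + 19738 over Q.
Gal(K/Q) = V_4 (Klein four-group, Z/2Z × Z/2Z)

f factors as (x^2 - 139)(x^2 - 142), so the splitting field is K = Q(sqrt(139), sqrt(142)). The elements 139, 142, 19738 are all non-squares in Q, so sqrt(139) and sqrt(142) generate independent quadratic extensions. Thus [K:Q] = 4 and Gal(K/Q) is generated by the two order-2 automorphisms sqrt(139) ↦ -sqrt(139) and sqrt(142) ↦ -sqrt(142), giving V_4.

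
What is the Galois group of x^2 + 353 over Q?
Gal(K/Q) = Z/2Z (cyclic of order 2)

x^2 + 353 is irreducible over Q since -353 is not a rational square. The splitting field Q(sqrt(-353)) has degree 2 over Q, and its unique nontrivial automorphism is sqrt(-353) ↦ -sqrt(-353). Hence Gal(Q(sqrt(-353))/Q) = Z/2Z.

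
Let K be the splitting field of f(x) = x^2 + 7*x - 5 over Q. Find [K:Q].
[K:Q] = 2

The discriminant of x^2 + (7)*x + (-5) is b^2 - 4c = 49 - (-20) = 69. Since 69 is not a perfect square in Q, the polynomial is irreducible over Q. Its two roots generate a degree-2 extension, so [K:Q] = 2.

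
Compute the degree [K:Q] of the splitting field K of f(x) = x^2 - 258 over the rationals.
[K:Q] = 2

The polynomial x^2 - 258 is irreducible over Q since 258 is not a perfect square. Its splitting field is Q(sqrt(258)), which has degree 2 over Q.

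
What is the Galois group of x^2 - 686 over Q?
Gal(K/Q) = Z/2Z (cyclic of order 2)

x^2 - 686 is irreducible over Q since 686 is not a rational square. The splitting field Q(sqrt(686)) has degree 2 over Q, and its unique nontrivial automorphism is sqrt(686) ↦ -sqrt(686). Hence Gal(Q(sqrt(686))/Q) = Z/2Z.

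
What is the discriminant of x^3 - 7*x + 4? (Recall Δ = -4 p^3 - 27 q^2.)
Δ = 940

For a depressed cubic x^3 + p x + q the discriminant is Δ = -4 p^3 - 27 q^2 = -4*(-7)^3 - 27*(4)^2 = 1372 - 432 = 940.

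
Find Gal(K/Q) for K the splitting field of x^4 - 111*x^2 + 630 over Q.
Gal(K/Q) = V_4 (Klein four-group, Z/2Z × Z/2Z)

f factors as (x^2 - 105)(x^2 - 6), so the splitting field is K = Q(sqrt(105), sqrt(6)). The elements 105, 6, 630 are all non-squares in Q, so sqrt(105) and sqrt(6) generate independent quadratic extensions. Thus [K:Q] = 4 and Gal(K/Q) is generated by the two order-2 automorphisms sqrt(105) ↦ -sqrt(105) and sqrt(6) ↦ -sqrt(6), giving V_4.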